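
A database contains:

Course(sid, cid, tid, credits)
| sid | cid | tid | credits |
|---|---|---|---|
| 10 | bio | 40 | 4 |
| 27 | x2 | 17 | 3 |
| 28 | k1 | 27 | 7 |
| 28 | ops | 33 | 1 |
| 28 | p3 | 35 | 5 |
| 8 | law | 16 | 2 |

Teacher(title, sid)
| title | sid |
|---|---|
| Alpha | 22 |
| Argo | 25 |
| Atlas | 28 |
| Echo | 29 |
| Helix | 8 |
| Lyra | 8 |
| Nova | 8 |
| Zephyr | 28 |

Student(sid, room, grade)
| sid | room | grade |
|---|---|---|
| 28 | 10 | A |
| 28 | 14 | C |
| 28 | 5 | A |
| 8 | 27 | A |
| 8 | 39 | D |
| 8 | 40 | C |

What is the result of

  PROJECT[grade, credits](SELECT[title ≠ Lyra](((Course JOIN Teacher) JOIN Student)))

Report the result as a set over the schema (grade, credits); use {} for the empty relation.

Natural join on sid: {(28, k1, 27, 7, Atlas), (28, k1, 27, 7, Zephyr), (28, ops, 33, 1, Atlas), (28, ops, 33, 1, Zephyr), (28, p3, 35, 5, Atlas), (28, p3, 35, 5, Zephyr), (8, law, 16, 2, Helix), (8, law, 16, 2, Lyra), (8, law, 16, 2, Nova)}
Natural join on sid: {(28, k1, 27, 7, Atlas, 10, A), (28, k1, 27, 7, Atlas, 14, C), (28, k1, 27, 7, Atlas, 5, A), (28, k1, 27, 7, Zephyr, 10, A), (28, k1, 27, 7, Zephyr, 14, C), (28, k1, 27, 7, Zephyr, 5, A), (28, ops, 33, 1, Atlas, 10, A), (28, ops, 33, 1, Atlas, 14, C), (28, ops, 33, 1, Atlas, 5, A), (28, ops, 33, 1, Zephyr, 10, A), (28, ops, 33, 1, Zephyr, 14, C), (28, ops, 33, 1, Zephyr, 5, A), (28, p3, 35, 5, Atlas, 10, A), (28, p3, 35, 5, Atlas, 14, C), (28, p3, 35, 5, Atlas, 5, A), (28, p3, 35, 5, Zephyr, 10, A), (28, p3, 35, 5, Zephyr, 14, C), (28, p3, 35, 5, Zephyr, 5, A), (8, law, 16, 2, Helix, 27, A), (8, law, 16, 2, Helix, 39, D), (8, law, 16, 2, Helix, 40, C), (8, law, 16, 2, Lyra, 27, A), (8, law, 16, 2, Lyra, 39, D), (8, law, 16, 2, Lyra, 40, C), (8, law, 16, 2, Nova, 27, A), (8, law, 16, 2, Nova, 39, D), (8, law, 16, 2, Nova, 40, C)}
Filtering on title ≠ Lyra leaves {(28, k1, 27, 7, Atlas, 10, A), (28, k1, 27, 7, Atlas, 14, C), (28, k1, 27, 7, Atlas, 5, A), (28, k1, 27, 7, Zephyr, 10, A), (28, k1, 27, 7, Zephyr, 14, C), (28, k1, 27, 7, Zephyr, 5, A), (28, ops, 33, 1, Atlas, 10, A), (28, ops, 33, 1, Atlas, 14, C), (28, ops, 33, 1, Atlas, 5, A), (28, ops, 33, 1, Zephyr, 10, A), (28, ops, 33, 1, Zephyr, 14, C), (28, ops, 33, 1, Zephyr, 5, A), (28, p3, 35, 5, Atlas, 10, A), (28, p3, 35, 5, Atlas, 14, C), (28, p3, 35, 5, Atlas, 5, A), (28, p3, 35, 5, Zephyr, 10, A), (28, p3, 35, 5, Zephyr, 14, C), (28, p3, 35, 5, Zephyr, 5, A), (8, law, 16, 2, Helix, 27, A), (8, law, 16, 2, Helix, 39, D), (8, law, 16, 2, Helix, 40, C), (8, law, 16, 2, Nova, 27, A), (8, law, 16, 2, Nova, 39, D), (8, law, 16, 2, Nova, 40, C)}.
Projecting to grade, credits (15 duplicate(s) eliminated): {(A, 1), (A, 2), (A, 5), (A, 7), (C, 1), (C, 2), (C, 5), (C, 7), (D, 2)}

{(A, 1), (A, 2), (A, 5), (A, 7), (C, 1), (C, 2), (C, 5), (C, 7), (D, 2)}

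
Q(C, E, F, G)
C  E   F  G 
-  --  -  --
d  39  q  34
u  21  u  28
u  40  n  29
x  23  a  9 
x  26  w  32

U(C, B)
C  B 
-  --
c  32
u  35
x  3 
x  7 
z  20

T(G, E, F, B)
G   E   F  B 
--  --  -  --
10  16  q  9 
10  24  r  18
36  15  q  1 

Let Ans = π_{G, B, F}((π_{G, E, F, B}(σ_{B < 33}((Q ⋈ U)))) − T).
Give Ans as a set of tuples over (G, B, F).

Q ⋈ U (natural join on C): {(u, 21, u, 28, 35), (u, 40, n, 29, 35), (x, 23, a, 9, 3), (x, 23, a, 9, 7), (x, 26, w, 32, 3), (x, 26, w, 32, 7)}
Apply σ_{B < 33}; surviving tuples: {(x, 23, a, 9, 3), (x, 23, a, 9, 7), (x, 26, w, 32, 3), (x, 26, w, 32, 7)}
Keep only column(s) G, E, F, B: {(32, 26, w, 3), (32, 26, w, 7), (9, 23, a, 3), (9, 23, a, 7)}
Set difference of the two operands is {(32, 26, w, 3), (32, 26, w, 7), (9, 23, a, 3), (9, 23, a, 7)}.
Keep only column(s) G, B, F: {(32, 3, w), (32, 7, w), (9, 3, a), (9, 7, a)}

{(32, 3, w), (32, 7, w), (9, 3, a), (9, 7, a)}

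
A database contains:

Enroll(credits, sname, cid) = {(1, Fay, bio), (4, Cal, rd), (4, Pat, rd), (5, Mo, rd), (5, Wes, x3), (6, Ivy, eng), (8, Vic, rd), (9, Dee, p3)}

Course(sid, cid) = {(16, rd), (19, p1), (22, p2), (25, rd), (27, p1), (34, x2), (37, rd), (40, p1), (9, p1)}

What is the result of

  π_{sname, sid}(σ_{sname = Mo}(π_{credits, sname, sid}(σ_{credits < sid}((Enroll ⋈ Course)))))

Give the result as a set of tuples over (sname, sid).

{(Mo, 16), (Mo, 25), (Mo, 37)}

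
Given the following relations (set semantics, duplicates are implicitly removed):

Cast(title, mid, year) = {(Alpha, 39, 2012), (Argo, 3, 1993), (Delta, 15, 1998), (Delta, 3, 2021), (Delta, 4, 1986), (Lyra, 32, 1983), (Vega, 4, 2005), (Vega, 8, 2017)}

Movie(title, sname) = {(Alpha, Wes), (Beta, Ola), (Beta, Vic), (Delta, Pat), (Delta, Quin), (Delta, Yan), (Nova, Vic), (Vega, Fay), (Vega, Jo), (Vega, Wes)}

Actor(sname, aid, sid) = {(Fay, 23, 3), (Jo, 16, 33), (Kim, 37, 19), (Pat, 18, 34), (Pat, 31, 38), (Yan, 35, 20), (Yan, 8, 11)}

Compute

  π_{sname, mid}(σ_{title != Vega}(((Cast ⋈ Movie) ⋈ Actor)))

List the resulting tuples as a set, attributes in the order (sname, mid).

{(Pat, 15), (Pat, 3), (Pat, 4), (Yan, 15), (Yan, 3), (Yan, 4)}

Joining Cast and Movie on title yields {(Alpha, 39, 2012, Wes), (Delta, 15, 1998, Pat), (Delta, 15, 1998, Quin), (Delta, 15, 1998, Yan), (Delta, 3, 2021, Pat), (Delta, 3, 2021, Quin), (Delta, 3, 2021, Yan), (Delta, 4, 1986, Pat), (Delta, 4, 1986, Quin), (Delta, 4, 1986, Yan), (Vega, 4, 2005, Fay), (Vega, 4, 2005, Jo), (Vega, 4, 2005, Wes), (Vega, 8, 2017, Fay), (Vega, 8, 2017, Jo), (Vega, 8, 2017, Wes)}.
Joining (Cast ⋈ Movie) and Actor on sname yields {(Delta, 15, 1998, Pat, 18, 34), (Delta, 15, 1998, Pat, 31, 38), (Delta, 15, 1998, Yan, 35, 20), (Delta, 15, 1998, Yan, 8, 11), (Delta, 3, 2021, Pat, 18, 34), (Delta, 3, 2021, Pat, 31, 38), (Delta, 3, 2021, Yan, 35, 20), (Delta, 3, 2021, Yan, 8, 11), (Delta, 4, 1986, Pat, 18, 34), (Delta, 4, 1986, Pat, 31, 38), (Delta, 4, 1986, Yan, 35, 20), (Delta, 4, 1986, Yan, 8, 11), (Vega, 4, 2005, Fay, 23, 3), (Vega, 4, 2005, Jo, 16, 33), (Vega, 8, 2017, Fay, 23, 3), (Vega, 8, 2017, Jo, 16, 33)}.
σ[title != Vega]: keep tuples satisfying title != Vega → {(Delta, 15, 1998, Pat, 18, 34), (Delta, 15, 1998, Pat, 31, 38), (Delta, 15, 1998, Yan, 35, 20), (Delta, 15, 1998, Yan, 8, 11), (Delta, 3, 2021, Pat, 18, 34), (Delta, 3, 2021, Pat, 31, 38), (Delta, 3, 2021, Yan, 35, 20), (Delta, 3, 2021, Yan, 8, 11), (Delta, 4, 1986, Pat, 18, 34), (Delta, 4, 1986, Pat, 31, 38), (Delta, 4, 1986, Yan, 35, 20), (Delta, 4, 1986, Yan, 8, 11)}
Keep only column(s) sname, mid (6 duplicate(s) eliminated): {(Pat, 15), (Pat, 3), (Pat, 4), (Yan, 15), (Yan, 3), (Yan, 4)}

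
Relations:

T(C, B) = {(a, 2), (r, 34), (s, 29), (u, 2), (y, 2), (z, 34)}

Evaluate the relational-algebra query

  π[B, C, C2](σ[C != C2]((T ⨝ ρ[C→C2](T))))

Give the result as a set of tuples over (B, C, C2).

{(2, a, u), (2, a, y), (2, u, a), (2, u, y), (2, y, a), (2, y, u), (34, r, z), (34, z, r)}

ρ[C→C2]: schema becomes (C2, B); tuples unchanged.
Joining T and ρ[C→C2](T) on B yields {(a, 2, a), (a, 2, u), (a, 2, y), (r, 34, r), (r, 34, z), (s, 29, s), (u, 2, a), (u, 2, u), (u, 2, y), (y, 2, a), (y, 2, u), (y, 2, y), (z, 34, r), (z, 34, z)}.
Filtering on C != C2 leaves {(a, 2, u), (a, 2, y), (r, 34, z), (u, 2, a), (u, 2, y), (y, 2, a), (y, 2, u), (z, 34, r)}.
Projecting to B, C, C2: {(2, a, u), (2, a, y), (2, u, a), (2, u, y), (2, y, a), (2, y, u), (34, r, z), (34, z, r)}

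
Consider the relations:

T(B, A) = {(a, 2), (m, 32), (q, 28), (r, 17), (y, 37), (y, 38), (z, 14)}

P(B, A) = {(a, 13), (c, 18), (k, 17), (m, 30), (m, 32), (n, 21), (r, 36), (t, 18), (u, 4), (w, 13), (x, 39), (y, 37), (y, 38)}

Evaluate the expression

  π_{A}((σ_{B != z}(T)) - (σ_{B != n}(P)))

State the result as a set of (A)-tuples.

{17, 2, 28}

Selection B != z: {(a, 2), (m, 32), (q, 28), (r, 17), (y, 37), (y, 38)}
Selection B != n: {(a, 13), (c, 18), (k, 17), (m, 30), (m, 32), (r, 36), (t, 18), (u, 4), (w, 13), (x, 39), (y, 37), (y, 38)}
Set difference of the two operands is {(a, 2), (q, 28), (r, 17)}.
Keep only column(s) A: {17, 2, 28}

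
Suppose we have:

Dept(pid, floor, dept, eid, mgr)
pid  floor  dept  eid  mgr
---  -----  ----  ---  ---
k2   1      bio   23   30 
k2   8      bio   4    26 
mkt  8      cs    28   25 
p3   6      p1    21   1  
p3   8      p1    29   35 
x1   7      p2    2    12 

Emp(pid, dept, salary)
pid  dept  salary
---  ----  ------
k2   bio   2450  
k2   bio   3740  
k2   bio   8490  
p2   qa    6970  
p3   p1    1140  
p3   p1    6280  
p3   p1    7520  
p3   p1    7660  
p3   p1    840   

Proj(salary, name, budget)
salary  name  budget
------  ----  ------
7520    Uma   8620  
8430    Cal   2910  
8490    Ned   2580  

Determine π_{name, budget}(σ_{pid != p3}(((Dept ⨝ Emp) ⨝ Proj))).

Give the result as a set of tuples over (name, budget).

Natural join on pid, dept: {(k2, 1, bio, 23, 30, 2450), (k2, 1, bio, 23, 30, 3740), (k2, 1, bio, 23, 30, 8490), (k2, 8, bio, 4, 26, 2450), (k2, 8, bio, 4, 26, 3740), (k2, 8, bio, 4, 26, 8490), (p3, 6, p1, 21, 1, 1140), (p3, 6, p1, 21, 1, 6280), (p3, 6, p1, 21, 1, 7520), (p3, 6, p1, 21, 1, 7660), (p3, 6, p1, 21, 1, 840), (p3, 8, p1, 29, 35, 1140), (p3, 8, p1, 29, 35, 6280), (p3, 8, p1, 29, 35, 7520), (p3, 8, p1, 29, 35, 7660), (p3, 8, p1, 29, 35, 840)}
Natural join on salary: {(k2, 1, bio, 23, 30, 8490, Ned, 2580), (k2, 8, bio, 4, 26, 8490, Ned, 2580), (p3, 6, p1, 21, 1, 7520, Uma, 8620), (p3, 8, p1, 29, 35, 7520, Uma, 8620)}
Selection pid != p3: {(k2, 1, bio, 23, 30, 8490, Ned, 2580), (k2, 8, bio, 4, 26, 8490, Ned, 2580)}
Keep only column(s) name, budget (1 duplicate(s) eliminated): {(Ned, 2580)}

{(Ned, 2580)}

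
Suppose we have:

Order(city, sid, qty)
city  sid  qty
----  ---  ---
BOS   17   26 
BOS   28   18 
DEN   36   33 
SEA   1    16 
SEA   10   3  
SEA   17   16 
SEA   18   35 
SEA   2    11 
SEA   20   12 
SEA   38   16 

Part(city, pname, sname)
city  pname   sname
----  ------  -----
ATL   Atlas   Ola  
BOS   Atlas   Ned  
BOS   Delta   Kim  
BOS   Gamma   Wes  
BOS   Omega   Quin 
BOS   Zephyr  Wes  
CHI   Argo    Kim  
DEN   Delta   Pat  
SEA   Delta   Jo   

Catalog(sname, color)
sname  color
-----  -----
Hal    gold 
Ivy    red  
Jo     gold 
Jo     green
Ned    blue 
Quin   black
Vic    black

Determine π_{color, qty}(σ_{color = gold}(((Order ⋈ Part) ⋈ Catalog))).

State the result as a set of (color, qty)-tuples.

{(gold, 11), (gold, 12), (gold, 16), (gold, 3), (gold, 35)}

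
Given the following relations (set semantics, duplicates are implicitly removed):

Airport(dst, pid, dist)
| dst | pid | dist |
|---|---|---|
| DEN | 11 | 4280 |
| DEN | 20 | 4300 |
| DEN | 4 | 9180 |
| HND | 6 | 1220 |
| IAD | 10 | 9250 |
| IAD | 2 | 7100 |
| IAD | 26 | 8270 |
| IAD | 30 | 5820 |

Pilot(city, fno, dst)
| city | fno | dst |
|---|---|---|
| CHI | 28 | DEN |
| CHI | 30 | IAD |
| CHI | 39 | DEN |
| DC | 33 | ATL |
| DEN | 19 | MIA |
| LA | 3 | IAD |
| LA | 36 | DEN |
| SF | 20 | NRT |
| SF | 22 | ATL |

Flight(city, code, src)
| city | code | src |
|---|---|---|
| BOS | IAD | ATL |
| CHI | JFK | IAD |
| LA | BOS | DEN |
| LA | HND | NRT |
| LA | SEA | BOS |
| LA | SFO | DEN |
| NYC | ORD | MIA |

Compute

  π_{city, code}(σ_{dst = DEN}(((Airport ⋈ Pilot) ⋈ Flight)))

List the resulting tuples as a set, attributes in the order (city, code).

{(CHI, JFK), (LA, BOS), (LA, HND), (LA, SEA), (LA, SFO)}

Joining Airport and Pilot on dst yields {(DEN, 11, 4280, CHI, 28), (DEN, 11, 4280, CHI, 39), (DEN, 11, 4280, LA, 36), (DEN, 20, 4300, CHI, 28), (DEN, 20, 4300, CHI, 39), (DEN, 20, 4300, LA, 36), (DEN, 4, 9180, CHI, 28), (DEN, 4, 9180, CHI, 39), (DEN, 4, 9180, LA, 36), (IAD, 10, 9250, CHI, 30), (IAD, 10, 9250, LA, 3), (IAD, 2, 7100, CHI, 30), (IAD, 2, 7100, LA, 3), (IAD, 26, 8270, CHI, 30), (IAD, 26, 8270, LA, 3), (IAD, 30, 5820, CHI, 30), (IAD, 30, 5820, LA, 3)}.
Joining (Airport ⋈ Pilot) and Flight on city yields {(DEN, 11, 4280, CHI, 28, JFK, IAD), (DEN, 11, 4280, CHI, 39, JFK, IAD), (DEN, 11, 4280, LA, 36, BOS, DEN), (DEN, 11, 4280, LA, 36, HND, NRT), (DEN, 11, 4280, LA, 36, SEA, BOS), (DEN, 11, 4280, LA, 36, SFO, DEN), (DEN, 20, 4300, CHI, 28, JFK, IAD), (DEN, 20, 4300, CHI, 39, JFK, IAD), (DEN, 20, 4300, LA, 36, BOS, DEN), (DEN, 20, 4300, LA, 36, HND, NRT), (DEN, 20, 4300, LA, 36, SEA, BOS), (DEN, 20, 4300, LA, 36, SFO, DEN), (DEN, 4, 9180, CHI, 28, JFK, IAD), (DEN, 4, 9180, CHI, 39, JFK, IAD), (DEN, 4, 9180, LA, 36, BOS, DEN), (DEN, 4, 9180, LA, 36, HND, NRT), (DEN, 4, 9180, LA, 36, SEA, BOS), (DEN, 4, 9180, LA, 36, SFO, DEN), (IAD, 10, 9250, CHI, 30, JFK, IAD), (IAD, 10, 9250, LA, 3, BOS, DEN), (IAD, 10, 9250, LA, 3, HND, NRT), (IAD, 10, 9250, LA, 3, SEA, BOS), (IAD, 10, 9250, LA, 3, SFO, DEN), (IAD, 2, 7100, CHI, 30, JFK, IAD), (IAD, 2, 7100, LA, 3, BOS, DEN), (IAD, 2, 7100, LA, 3, HND, NRT), (IAD, 2, 7100, LA, 3, SEA, BOS), (IAD, 2, 7100, LA, 3, SFO, DEN), (IAD, 26, 8270, CHI, 30, JFK, IAD), (IAD, 26, 8270, LA, 3, BOS, DEN), (IAD, 26, 8270, LA, 3, HND, NRT), (IAD, 26, 8270, LA, 3, SEA, BOS), (IAD, 26, 8270, LA, 3, SFO, DEN), (IAD, 30, 5820, CHI, 30, JFK, IAD), (IAD, 30, 5820, LA, 3, BOS, DEN), (IAD, 30, 5820, LA, 3, HND, NRT), (IAD, 30, 5820, LA, 3, SEA, BOS), (IAD, 30, 5820, LA, 3, SFO, DEN)}.
Selection dst = DEN: {(DEN, 11, 4280, CHI, 28, JFK, IAD), (DEN, 11, 4280, CHI, 39, JFK, IAD), (DEN, 11, 4280, LA, 36, BOS, DEN), (DEN, 11, 4280, LA, 36, HND, NRT), (DEN, 11, 4280, LA, 36, SEA, BOS), (DEN, 11, 4280, LA, 36, SFO, DEN), (DEN, 20, 4300, CHI, 28, JFK, IAD), (DEN, 20, 4300, CHI, 39, JFK, IAD), (DEN, 20, 4300, LA, 36, BOS, DEN), (DEN, 20, 4300, LA, 36, HND, NRT), (DEN, 20, 4300, LA, 36, SEA, BOS), (DEN, 20, 4300, LA, 36, SFO, DEN), (DEN, 4, 9180, CHI, 28, JFK, IAD), (DEN, 4, 9180, CHI, 39, JFK, IAD), (DEN, 4, 9180, LA, 36, BOS, DEN), (DEN, 4, 9180, LA, 36, HND, NRT), (DEN, 4, 9180, LA, 36, SEA, BOS), (DEN, 4, 9180, LA, 36, SFO, DEN)}
π_{city, code} gives {(CHI, JFK), (LA, BOS), (LA, HND), (LA, SEA), (LA, SFO)} (13 duplicate(s) eliminated).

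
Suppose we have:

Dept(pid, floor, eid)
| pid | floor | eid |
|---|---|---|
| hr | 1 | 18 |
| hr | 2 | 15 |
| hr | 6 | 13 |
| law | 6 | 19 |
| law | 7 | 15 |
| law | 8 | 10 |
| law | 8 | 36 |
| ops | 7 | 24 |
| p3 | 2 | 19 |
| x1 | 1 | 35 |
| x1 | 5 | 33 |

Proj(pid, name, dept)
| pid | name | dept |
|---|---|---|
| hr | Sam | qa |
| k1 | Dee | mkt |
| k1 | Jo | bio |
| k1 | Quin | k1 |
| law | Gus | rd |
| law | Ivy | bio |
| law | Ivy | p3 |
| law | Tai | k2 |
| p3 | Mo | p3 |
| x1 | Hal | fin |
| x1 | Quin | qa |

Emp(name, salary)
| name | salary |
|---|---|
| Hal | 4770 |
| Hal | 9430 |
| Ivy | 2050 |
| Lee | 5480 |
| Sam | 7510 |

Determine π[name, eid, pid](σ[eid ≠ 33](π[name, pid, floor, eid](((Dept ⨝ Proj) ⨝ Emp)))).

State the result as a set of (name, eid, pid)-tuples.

{(Hal, 35, x1), (Ivy, 10, law), (Ivy, 15, law), (Ivy, 19, law), (Ivy, 36, law), (Sam, 13, hr), (Sam, 15, hr), (Sam, 18, hr)}

Dept ⋈ Proj (natural join on pid): {(hr, 1, 18, Sam, qa), (hr, 2, 15, Sam, qa), (hr, 6, 13, Sam, qa), (law, 6, 19, Gus, rd), (law, 6, 19, Ivy, bio), (law, 6, 19, Ivy, p3), (law, 6, 19, Tai, k2), (law, 7, 15, Gus, rd), (law, 7, 15, Ivy, bio), (law, 7, 15, Ivy, p3), (law, 7, 15, Tai, k2), (law, 8, 10, Gus, rd), (law, 8, 10, Ivy, bio), (law, 8, 10, Ivy, p3), (law, 8, 10, Tai, k2), (law, 8, 36, Gus, rd), (law, 8, 36, Ivy, bio), (law, 8, 36, Ivy, p3), (law, 8, 36, Tai, k2), (p3, 2, 19, Mo, p3), (x1, 1, 35, Hal, fin), (x1, 1, 35, Quin, qa), (x1, 5, 33, Hal, fin), (x1, 5, 33, Quin, qa)}
(Dept ⨝ Proj) ⋈ Emp (natural join on name): {(hr, 1, 18, Sam, qa, 7510), (hr, 2, 15, Sam, qa, 7510), (hr, 6, 13, Sam, qa, 7510), (law, 6, 19, Ivy, bio, 2050), (law, 6, 19, Ivy, p3, 2050), (law, 7, 15, Ivy, bio, 2050), (law, 7, 15, Ivy, p3, 2050), (law, 8, 10, Ivy, bio, 2050), (law, 8, 10, Ivy, p3, 2050), (law, 8, 36, Ivy, bio, 2050), (law, 8, 36, Ivy, p3, 2050), (x1, 1, 35, Hal, fin, 4770), (x1, 1, 35, Hal, fin, 9430), (x1, 5, 33, Hal, fin, 4770), (x1, 5, 33, Hal, fin, 9430)}
Keep only column(s) name, pid, floor, eid (6 duplicate(s) eliminated): {(Hal, x1, 1, 35), (Hal, x1, 5, 33), (Ivy, law, 6, 19), (Ivy, law, 7, 15), (Ivy, law, 8, 10), (Ivy, law, 8, 36), (Sam, hr, 1, 18), (Sam, hr, 2, 15), (Sam, hr, 6, 13)}
Selection eid ≠ 33: {(Hal, x1, 1, 35), (Ivy, law, 6, 19), (Ivy, law, 7, 15), (Ivy, law, 8, 10), (Ivy, law, 8, 36), (Sam, hr, 1, 18), (Sam, hr, 2, 15), (Sam, hr, 6, 13)}
Keep only column(s) name, eid, pid: {(Hal, 35, x1), (Ivy, 10, law), (Ivy, 15, law), (Ivy, 19, law), (Ivy, 36, law), (Sam, 13, hr), (Sam, 15, hr), (Sam, 18, hr)}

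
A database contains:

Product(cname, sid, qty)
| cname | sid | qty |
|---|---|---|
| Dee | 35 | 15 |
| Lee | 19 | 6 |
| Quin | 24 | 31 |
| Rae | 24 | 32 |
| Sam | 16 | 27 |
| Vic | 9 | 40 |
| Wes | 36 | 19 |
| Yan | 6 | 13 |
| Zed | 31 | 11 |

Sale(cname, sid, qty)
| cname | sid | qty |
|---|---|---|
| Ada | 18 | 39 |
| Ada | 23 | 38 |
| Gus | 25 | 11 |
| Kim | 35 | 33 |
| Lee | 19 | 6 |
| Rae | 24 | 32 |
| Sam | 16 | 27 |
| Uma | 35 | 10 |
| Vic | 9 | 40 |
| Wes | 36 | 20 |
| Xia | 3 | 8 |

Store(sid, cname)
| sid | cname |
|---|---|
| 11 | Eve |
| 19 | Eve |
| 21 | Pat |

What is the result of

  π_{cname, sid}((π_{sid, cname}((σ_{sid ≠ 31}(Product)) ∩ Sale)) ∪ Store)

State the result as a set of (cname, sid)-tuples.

Filtering on sid ≠ 31 leaves {(Dee, 35, 15), (Lee, 19, 6), (Quin, 24, 31), (Rae, 24, 32), (Sam, 16, 27), (Vic, 9, 40), (Wes, 36, 19), (Yan, 6, 13)}.
Set intersection of the two operands is {(Lee, 19, 6), (Rae, 24, 32), (Sam, 16, 27), (Vic, 9, 40)}.
π[sid, cname]: project onto (sid, cname) → {(16, Sam), (19, Lee), (24, Rae), (9, Vic)}
Set union of the two operands is {(11, Eve), (16, Sam), (19, Eve), (19, Lee), (21, Pat), (24, Rae), (9, Vic)}.
π[cname, sid]: project onto (cname, sid) → {(Eve, 11), (Eve, 19), (Lee, 19), (Pat, 21), (Rae, 24), (Sam, 16), (Vic, 9)}

{(Eve, 11), (Eve, 19), (Lee, 19), (Pat, 21), (Rae, 24), (Sam, 16), (Vic, 9)}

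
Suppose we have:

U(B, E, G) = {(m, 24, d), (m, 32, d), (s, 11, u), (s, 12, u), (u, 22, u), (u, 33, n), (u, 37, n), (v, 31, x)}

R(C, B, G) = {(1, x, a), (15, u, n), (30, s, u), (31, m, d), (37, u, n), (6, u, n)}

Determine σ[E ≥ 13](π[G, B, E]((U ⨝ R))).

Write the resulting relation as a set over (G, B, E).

U ⋈ R (natural join on B, G): {(m, 24, d, 31), (m, 32, d, 31), (s, 11, u, 30), (s, 12, u, 30), (u, 33, n, 15), (u, 33, n, 37), (u, 33, n, 6), (u, 37, n, 15), (u, 37, n, 37), (u, 37, n, 6)}
Projecting to G, B, E (4 duplicate(s) eliminated): {(d, m, 24), (d, m, 32), (n, u, 33), (n, u, 37), (u, s, 11), (u, s, 12)}
Apply σ_{E ≥ 13}; surviving tuples: {(d, m, 24), (d, m, 32), (n, u, 33), (n, u, 37)}

{(d, m, 24), (d, m, 32), (n, u, 33), (n, u, 37)}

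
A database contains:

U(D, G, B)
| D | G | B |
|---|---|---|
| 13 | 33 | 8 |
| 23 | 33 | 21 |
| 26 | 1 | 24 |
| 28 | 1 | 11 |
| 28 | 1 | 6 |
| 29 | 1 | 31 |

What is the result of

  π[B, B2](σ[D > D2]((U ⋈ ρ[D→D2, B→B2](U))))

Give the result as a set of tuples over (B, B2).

ρ[D→D2, B→B2]: schema becomes (D2, G, B2); tuples unchanged.
Natural join on G: {(13, 33, 8, 13, 8), (13, 33, 8, 23, 21), (23, 33, 21, 13, 8), (23, 33, 21, 23, 21), (26, 1, 24, 26, 24), (26, 1, 24, 28, 11), (26, 1, 24, 28, 6), (26, 1, 24, 29, 31), (28, 1, 11, 26, 24), (28, 1, 11, 28, 11), (28, 1, 11, 28, 6), (28, 1, 11, 29, 31), (28, 1, 6, 26, 24), (28, 1, 6, 28, 11), (28, 1, 6, 28, 6), (28, 1, 6, 29, 31), (29, 1, 31, 26, 24), (29, 1, 31, 28, 11), (29, 1, 31, 28, 6), (29, 1, 31, 29, 31)}
Apply σ_{D > D2}; surviving tuples: {(23, 33, 21, 13, 8), (28, 1, 11, 26, 24), (28, 1, 6, 26, 24), (29, 1, 31, 26, 24), (29, 1, 31, 28, 11), (29, 1, 31, 28, 6)}
Projecting to B, B2: {(11, 24), (21, 8), (31, 11), (31, 24), (31, 6), (6, 24)}

{(11, 24), (21, 8), (31, 11), (31, 24), (31, 6), (6, 24)}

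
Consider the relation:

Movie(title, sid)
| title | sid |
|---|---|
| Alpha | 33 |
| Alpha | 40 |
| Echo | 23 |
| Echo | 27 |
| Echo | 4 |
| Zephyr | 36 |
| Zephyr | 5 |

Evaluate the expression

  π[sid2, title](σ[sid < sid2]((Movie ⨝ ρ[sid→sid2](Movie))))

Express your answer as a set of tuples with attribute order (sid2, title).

{(23, Echo), (27, Echo), (36, Zephyr), (40, Alpha)}

ρ[sid→sid2]: schema becomes (title, sid2); tuples unchanged.
Joining Movie and ρ[sid→sid2](Movie) on title yields {(Alpha, 33, 33), (Alpha, 33, 40), (Alpha, 40, 33), (Alpha, 40, 40), (Echo, 23, 23), (Echo, 23, 27), (Echo, 23, 4), (Echo, 27, 23), (Echo, 27, 27), (Echo, 27, 4), (Echo, 4, 23), (Echo, 4, 27), (Echo, 4, 4), (Zephyr, 36, 36), (Zephyr, 36, 5), (Zephyr, 5, 36), (Zephyr, 5, 5)}.
Filtering on sid < sid2 leaves {(Alpha, 33, 40), (Echo, 23, 27), (Echo, 4, 23), (Echo, 4, 27), (Zephyr, 5, 36)}.
Projecting to sid2, title (1 duplicate(s) eliminated): {(23, Echo), (27, Echo), (36, Zephyr), (40, Alpha)}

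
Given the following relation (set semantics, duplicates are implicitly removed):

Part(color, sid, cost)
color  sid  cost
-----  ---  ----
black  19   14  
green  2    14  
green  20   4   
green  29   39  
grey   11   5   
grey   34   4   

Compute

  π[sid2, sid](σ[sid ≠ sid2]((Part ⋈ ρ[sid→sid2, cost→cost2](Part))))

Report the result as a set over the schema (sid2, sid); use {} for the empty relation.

{(11, 34), (2, 20), (2, 29), (20, 2), (20, 29), (29, 2), (29, 20), (34, 11)}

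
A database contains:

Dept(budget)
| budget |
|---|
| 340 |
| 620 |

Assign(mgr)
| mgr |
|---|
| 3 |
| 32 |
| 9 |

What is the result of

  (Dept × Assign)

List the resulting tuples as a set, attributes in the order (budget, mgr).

{(340, 3), (340, 32), (340, 9), (620, 3), (620, 32), (620, 9)}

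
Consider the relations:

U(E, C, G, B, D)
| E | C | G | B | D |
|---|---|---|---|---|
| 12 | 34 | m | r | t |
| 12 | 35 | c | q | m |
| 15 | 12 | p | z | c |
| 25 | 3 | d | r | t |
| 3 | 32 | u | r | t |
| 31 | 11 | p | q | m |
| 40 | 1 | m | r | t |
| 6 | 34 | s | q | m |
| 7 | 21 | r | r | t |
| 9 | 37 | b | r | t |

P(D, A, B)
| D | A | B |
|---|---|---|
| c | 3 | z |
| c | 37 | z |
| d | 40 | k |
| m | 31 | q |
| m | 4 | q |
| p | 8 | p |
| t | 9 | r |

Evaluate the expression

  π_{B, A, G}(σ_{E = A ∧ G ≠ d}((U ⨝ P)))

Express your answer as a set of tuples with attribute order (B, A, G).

{(q, 31, p), (r, 9, b)}

U ⋈ P (natural join on B, D): {(12, 34, m, r, t, 9), (12, 35, c, q, m, 31), (12, 35, c, q, m, 4), (15, 12, p, z, c, 3), (15, 12, p, z, c, 37), (25, 3, d, r, t, 9), (3, 32, u, r, t, 9), (31, 11, p, q, m, 31), (31, 11, p, q, m, 4), (40, 1, m, r, t, 9), (6, 34, s, q, m, 31), (6, 34, s, q, m, 4), (7, 21, r, r, t, 9), (9, 37, b, r, t, 9)}
Filtering on E = A ∧ G ≠ d leaves {(31, 11, p, q, m, 31), (9, 37, b, r, t, 9)}.
π[B, A, G]: project onto (B, A, G) → {(q, 31, p), (r, 9, b)}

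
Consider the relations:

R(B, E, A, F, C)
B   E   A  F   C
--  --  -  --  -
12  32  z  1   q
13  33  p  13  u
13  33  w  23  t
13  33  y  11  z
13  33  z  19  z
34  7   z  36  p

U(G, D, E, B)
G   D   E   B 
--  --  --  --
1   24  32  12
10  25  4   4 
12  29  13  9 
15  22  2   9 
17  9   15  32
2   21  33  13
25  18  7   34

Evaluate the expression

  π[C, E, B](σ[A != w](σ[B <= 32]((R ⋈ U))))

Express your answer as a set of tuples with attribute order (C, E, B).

{(q, 32, 12), (u, 33, 13), (z, 33, 13)}

Joining R and U on B, E yields {(12, 32, z, 1, q, 1, 24), (13, 33, p, 13, u, 2, 21), (13, 33, w, 23, t, 2, 21), (13, 33, y, 11, z, 2, 21), (13, 33, z, 19, z, 2, 21), (34, 7, z, 36, p, 25, 18)}.
Selection B <= 32: {(12, 32, z, 1, q, 1, 24), (13, 33, p, 13, u, 2, 21), (13, 33, w, 23, t, 2, 21), (13, 33, y, 11, z, 2, 21), (13, 33, z, 19, z, 2, 21)}
Selection A != w: {(12, 32, z, 1, q, 1, 24), (13, 33, p, 13, u, 2, 21), (13, 33, y, 11, z, 2, 21), (13, 33, z, 19, z, 2, 21)}
Keep only column(s) C, E, B (1 duplicate(s) eliminated): {(q, 32, 12), (u, 33, 13), (z, 33, 13)}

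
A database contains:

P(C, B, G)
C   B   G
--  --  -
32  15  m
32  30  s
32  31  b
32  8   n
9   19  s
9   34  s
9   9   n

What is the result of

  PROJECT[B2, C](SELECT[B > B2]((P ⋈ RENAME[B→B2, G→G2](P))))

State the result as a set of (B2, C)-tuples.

ρ[B→B2, G→G2]: schema becomes (C, B2, G2); tuples unchanged.
P ⋈ RENAME[B→B2, G→G2](P) (natural join on C): {(32, 15, m, 15, m), (32, 15, m, 30, s), (32, 15, m, 31, b), (32, 15, m, 8, n), (32, 30, s, 15, m), (32, 30, s, 30, s), (32, 30, s, 31, b), (32, 30, s, 8, n), (32, 31, b, 15, m), (32, 31, b, 30, s), (32, 31, b, 31, b), (32, 31, b, 8, n), (32, 8, n, 15, m), (32, 8, n, 30, s), (32, 8, n, 31, b), (32, 8, n, 8, n), (9, 19, s, 19, s), (9, 19, s, 34, s), (9, 19, s, 9, n), (9, 34, s, 19, s), (9, 34, s, 34, s), (9, 34, s, 9, n), (9, 9, n, 19, s), (9, 9, n, 34, s), (9, 9, n, 9, n)}
Apply σ_{B > B2}; surviving tuples: {(32, 15, m, 8, n), (32, 30, s, 15, m), (32, 30, s, 8, n), (32, 31, b, 15, m), (32, 31, b, 30, s), (32, 31, b, 8, n), (9, 19, s, 9, n), (9, 34, s, 19, s), (9, 34, s, 9, n)}
π[B2, C]: project onto (B2, C) (4 duplicate(s) eliminated) → {(15, 32), (19, 9), (30, 32), (8, 32), (9, 9)}

{(15, 32), (19, 9), (30, 32), (8, 32), (9, 9)}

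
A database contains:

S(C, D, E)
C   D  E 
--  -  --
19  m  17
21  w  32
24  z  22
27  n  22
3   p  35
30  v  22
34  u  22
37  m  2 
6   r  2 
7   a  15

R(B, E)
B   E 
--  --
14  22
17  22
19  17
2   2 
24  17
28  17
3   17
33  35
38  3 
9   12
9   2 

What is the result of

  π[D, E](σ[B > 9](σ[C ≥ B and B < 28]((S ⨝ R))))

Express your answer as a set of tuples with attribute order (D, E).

{(m, 17), (n, 22), (u, 22), (v, 22), (z, 22)}

Joining S and R on E yields {(19, m, 17, 19), (19, m, 17, 24), (19, m, 17, 28), (19, m, 17, 3), (24, z, 22, 14), (24, z, 22, 17), (27, n, 22, 14), (27, n, 22, 17), (3, p, 35, 33), (30, v, 22, 14), (30, v, 22, 17), (34, u, 22, 14), (34, u, 22, 17), (37, m, 2, 2), (37, m, 2, 9), (6, r, 2, 2), (6, r, 2, 9)}.
Apply σ_{C ≥ B and B < 28}; surviving tuples: {(19, m, 17, 19), (19, m, 17, 3), (24, z, 22, 14), (24, z, 22, 17), (27, n, 22, 14), (27, n, 22, 17), (30, v, 22, 14), (30, v, 22, 17), (34, u, 22, 14), (34, u, 22, 17), (37, m, 2, 2), (37, m, 2, 9), (6, r, 2, 2)}
Apply σ_{B > 9}; surviving tuples: {(19, m, 17, 19), (24, z, 22, 14), (24, z, 22, 17), (27, n, 22, 14), (27, n, 22, 17), (30, v, 22, 14), (30, v, 22, 17), (34, u, 22, 14), (34, u, 22, 17)}
π_{D, E} gives {(m, 17), (n, 22), (u, 22), (v, 22), (z, 22)} (4 duplicate(s) eliminated).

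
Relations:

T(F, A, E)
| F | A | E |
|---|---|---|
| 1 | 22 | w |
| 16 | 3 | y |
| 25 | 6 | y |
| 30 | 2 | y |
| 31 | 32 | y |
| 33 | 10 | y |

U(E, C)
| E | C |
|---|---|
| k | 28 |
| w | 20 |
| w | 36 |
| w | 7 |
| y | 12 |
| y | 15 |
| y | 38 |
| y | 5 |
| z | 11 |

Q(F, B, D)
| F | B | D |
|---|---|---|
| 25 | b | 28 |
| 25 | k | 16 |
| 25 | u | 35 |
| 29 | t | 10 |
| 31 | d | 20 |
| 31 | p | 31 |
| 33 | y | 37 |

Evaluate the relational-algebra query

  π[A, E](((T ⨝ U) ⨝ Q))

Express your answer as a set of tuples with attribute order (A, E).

T ⋈ U (natural join on E): {(1, 22, w, 20), (1, 22, w, 36), (1, 22, w, 7), (16, 3, y, 12), (16, 3, y, 15), (16, 3, y, 38), (16, 3, y, 5), (25, 6, y, 12), (25, 6, y, 15), (25, 6, y, 38), (25, 6, y, 5), (30, 2, y, 12), (30, 2, y, 15), (30, 2, y, 38), (30, 2, y, 5), (31, 32, y, 12), (31, 32, y, 15), (31, 32, y, 38), (31, 32, y, 5), (33, 10, y, 12), (33, 10, y, 15), (33, 10, y, 38), (33, 10, y, 5)}
(T ⨝ U) ⋈ Q (natural join on F): {(25, 6, y, 12, b, 28), (25, 6, y, 12, k, 16), (25, 6, y, 12, u, 35), (25, 6, y, 15, b, 28), (25, 6, y, 15, k, 16), (25, 6, y, 15, u, 35), (25, 6, y, 38, b, 28), (25, 6, y, 38, k, 16), (25, 6, y, 38, u, 35), (25, 6, y, 5, b, 28), (25, 6, y, 5, k, 16), (25, 6, y, 5, u, 35), (31, 32, y, 12, d, 20), (31, 32, y, 12, p, 31), (31, 32, y, 15, d, 20), (31, 32, y, 15, p, 31), (31, 32, y, 38, d, 20), (31, 32, y, 38, p, 31), (31, 32, y, 5, d, 20), (31, 32, y, 5, p, 31), (33, 10, y, 12, y, 37), (33, 10, y, 15, y, 37), (33, 10, y, 38, y, 37), (33, 10, y, 5, y, 37)}
π[A, E]: project onto (A, E) (21 duplicate(s) eliminated) → {(10, y), (32, y), (6, y)}

{(10, y), (32, y), (6, y)}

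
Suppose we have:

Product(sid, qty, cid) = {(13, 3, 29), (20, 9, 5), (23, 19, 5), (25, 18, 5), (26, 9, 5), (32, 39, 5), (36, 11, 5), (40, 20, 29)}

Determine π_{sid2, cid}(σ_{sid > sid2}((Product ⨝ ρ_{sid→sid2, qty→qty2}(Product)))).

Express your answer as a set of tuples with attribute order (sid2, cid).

{(13, 29), (20, 5), (23, 5), (25, 5), (26, 5), (32, 5)}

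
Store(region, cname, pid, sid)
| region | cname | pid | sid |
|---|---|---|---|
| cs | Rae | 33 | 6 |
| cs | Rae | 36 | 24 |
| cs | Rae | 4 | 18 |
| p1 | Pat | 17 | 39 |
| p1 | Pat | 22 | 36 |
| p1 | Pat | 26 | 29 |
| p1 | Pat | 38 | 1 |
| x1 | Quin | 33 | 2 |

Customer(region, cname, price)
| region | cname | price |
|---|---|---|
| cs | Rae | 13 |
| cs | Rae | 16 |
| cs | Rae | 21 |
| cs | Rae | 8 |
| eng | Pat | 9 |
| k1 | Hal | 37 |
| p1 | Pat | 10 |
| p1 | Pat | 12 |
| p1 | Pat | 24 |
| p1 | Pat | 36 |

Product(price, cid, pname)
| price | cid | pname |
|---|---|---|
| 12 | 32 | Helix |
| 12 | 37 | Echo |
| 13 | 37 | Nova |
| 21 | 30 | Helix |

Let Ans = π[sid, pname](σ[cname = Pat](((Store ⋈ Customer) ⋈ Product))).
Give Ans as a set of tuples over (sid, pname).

Store ⋈ Customer (natural join on region, cname): {(cs, Rae, 33, 6, 13), (cs, Rae, 33, 6, 16), (cs, Rae, 33, 6, 21), (cs, Rae, 33, 6, 8), (cs, Rae, 36, 24, 13), (cs, Rae, 36, 24, 16), (cs, Rae, 36, 24, 21), (cs, Rae, 36, 24, 8), (cs, Rae, 4, 18, 13), (cs, Rae, 4, 18, 16), (cs, Rae, 4, 18, 21), (cs, Rae, 4, 18, 8), (p1, Pat, 17, 39, 10), (p1, Pat, 17, 39, 12), (p1, Pat, 17, 39, 24), (p1, Pat, 17, 39, 36), (p1, Pat, 22, 36, 10), (p1, Pat, 22, 36, 12), (p1, Pat, 22, 36, 24), (p1, Pat, 22, 36, 36), (p1, Pat, 26, 29, 10), (p1, Pat, 26, 29, 12), (p1, Pat, 26, 29, 24), (p1, Pat, 26, 29, 36), (p1, Pat, 38, 1, 10), (p1, Pat, 38, 1, 12), (p1, Pat, 38, 1, 24), (p1, Pat, 38, 1, 36)}
(Store ⋈ Customer) ⋈ Product (natural join on price): {(cs, Rae, 33, 6, 13, 37, Nova), (cs, Rae, 33, 6, 21, 30, Helix), (cs, Rae, 36, 24, 13, 37, Nova), (cs, Rae, 36, 24, 21, 30, Helix), (cs, Rae, 4, 18, 13, 37, Nova), (cs, Rae, 4, 18, 21, 30, Helix), (p1, Pat, 17, 39, 12, 32, Helix), (p1, Pat, 17, 39, 12, 37, Echo), (p1, Pat, 22, 36, 12, 32, Helix), (p1, Pat, 22, 36, 12, 37, Echo), (p1, Pat, 26, 29, 12, 32, Helix), (p1, Pat, 26, 29, 12, 37, Echo), (p1, Pat, 38, 1, 12, 32, Helix), (p1, Pat, 38, 1, 12, 37, Echo)}
Apply σ_{cname = Pat}; surviving tuples: {(p1, Pat, 17, 39, 12, 32, Helix), (p1, Pat, 17, 39, 12, 37, Echo), (p1, Pat, 22, 36, 12, 32, Helix), (p1, Pat, 22, 36, 12, 37, Echo), (p1, Pat, 26, 29, 12, 32, Helix), (p1, Pat, 26, 29, 12, 37, Echo), (p1, Pat, 38, 1, 12, 32, Helix), (p1, Pat, 38, 1, 12, 37, Echo)}
π_{sid, pname} gives {(1, Echo), (1, Helix), (29, Echo), (29, Helix), (36, Echo), (36, Helix), (39, Echo), (39, Helix)}.

{(1, Echo), (1, Helix), (29, Echo), (29, Helix), (36, Echo), (36, Helix), (39, Echo), (39, Helix)}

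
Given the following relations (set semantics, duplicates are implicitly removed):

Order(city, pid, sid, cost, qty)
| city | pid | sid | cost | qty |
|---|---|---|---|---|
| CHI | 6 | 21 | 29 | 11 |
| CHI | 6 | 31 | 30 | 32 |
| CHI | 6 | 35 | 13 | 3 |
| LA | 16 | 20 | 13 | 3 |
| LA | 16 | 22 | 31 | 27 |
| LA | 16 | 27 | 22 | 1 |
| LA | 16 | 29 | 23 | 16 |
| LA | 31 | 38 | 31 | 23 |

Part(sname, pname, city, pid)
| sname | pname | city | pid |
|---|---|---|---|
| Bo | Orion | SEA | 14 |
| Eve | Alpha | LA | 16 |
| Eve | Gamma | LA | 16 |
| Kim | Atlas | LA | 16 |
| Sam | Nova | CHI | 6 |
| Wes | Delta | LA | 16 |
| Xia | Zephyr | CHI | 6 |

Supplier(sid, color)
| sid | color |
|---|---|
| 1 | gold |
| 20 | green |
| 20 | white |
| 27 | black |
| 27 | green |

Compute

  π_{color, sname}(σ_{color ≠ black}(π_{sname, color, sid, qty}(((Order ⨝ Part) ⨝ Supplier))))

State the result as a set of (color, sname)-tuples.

Natural join on city, pid: {(CHI, 6, 21, 29, 11, Sam, Nova), (CHI, 6, 21, 29, 11, Xia, Zephyr), (CHI, 6, 31, 30, 32, Sam, Nova), (CHI, 6, 31, 30, 32, Xia, Zephyr), (CHI, 6, 35, 13, 3, Sam, Nova), (CHI, 6, 35, 13, 3, Xia, Zephyr), (LA, 16, 20, 13, 3, Eve, Alpha), (LA, 16, 20, 13, 3, Eve, Gamma), (LA, 16, 20, 13, 3, Kim, Atlas), (LA, 16, 20, 13, 3, Wes, Delta), (LA, 16, 22, 31, 27, Eve, Alpha), (LA, 16, 22, 31, 27, Eve, Gamma), (LA, 16, 22, 31, 27, Kim, Atlas), (LA, 16, 22, 31, 27, Wes, Delta), (LA, 16, 27, 22, 1, Eve, Alpha), (LA, 16, 27, 22, 1, Eve, Gamma), (LA, 16, 27, 22, 1, Kim, Atlas), (LA, 16, 27, 22, 1, Wes, Delta), (LA, 16, 29, 23, 16, Eve, Alpha), (LA, 16, 29, 23, 16, Eve, Gamma), (LA, 16, 29, 23, 16, Kim, Atlas), (LA, 16, 29, 23, 16, Wes, Delta)}
Natural join on sid: {(LA, 16, 20, 13, 3, Eve, Alpha, green), (LA, 16, 20, 13, 3, Eve, Alpha, white), (LA, 16, 20, 13, 3, Eve, Gamma, green), (LA, 16, 20, 13, 3, Eve, Gamma, white), (LA, 16, 20, 13, 3, Kim, Atlas, green), (LA, 16, 20, 13, 3, Kim, Atlas, white), (LA, 16, 20, 13, 3, Wes, Delta, green), (LA, 16, 20, 13, 3, Wes, Delta, white), (LA, 16, 27, 22, 1, Eve, Alpha, black), (LA, 16, 27, 22, 1, Eve, Alpha, green), (LA, 16, 27, 22, 1, Eve, Gamma, black), (LA, 16, 27, 22, 1, Eve, Gamma, green), (LA, 16, 27, 22, 1, Kim, Atlas, black), (LA, 16, 27, 22, 1, Kim, Atlas, green), (LA, 16, 27, 22, 1, Wes, Delta, black), (LA, 16, 27, 22, 1, Wes, Delta, green)}
π[sname, color, sid, qty]: project onto (sname, color, sid, qty) (4 duplicate(s) eliminated) → {(Eve, black, 27, 1), (Eve, green, 20, 3), (Eve, green, 27, 1), (Eve, white, 20, 3), (Kim, black, 27, 1), (Kim, green, 20, 3), (Kim, green, 27, 1), (Kim, white, 20, 3), (Wes, black, 27, 1), (Wes, green, 20, 3), (Wes, green, 27, 1), (Wes, white, 20, 3)}
σ[color ≠ black]: keep tuples satisfying color ≠ black → {(Eve, green, 20, 3), (Eve, green, 27, 1), (Eve, white, 20, 3), (Kim, green, 20, 3), (Kim, green, 27, 1), (Kim, white, 20, 3), (Wes, green, 20, 3), (Wes, green, 27, 1), (Wes, white, 20, 3)}
π[color, sname]: project onto (color, sname) (3 duplicate(s) eliminated) → {(green, Eve), (green, Kim), (green, Wes), (white, Eve), (white, Kim), (white, Wes)}

{(green, Eve), (green, Kim), (green, Wes), (white, Eve), (white, Kim), (white, Wes)}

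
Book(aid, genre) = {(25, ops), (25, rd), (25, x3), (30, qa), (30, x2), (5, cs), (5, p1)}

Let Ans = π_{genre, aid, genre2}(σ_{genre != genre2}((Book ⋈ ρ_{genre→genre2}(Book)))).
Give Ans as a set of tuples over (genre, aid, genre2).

{(cs, 5, p1), (ops, 25, rd), (ops, 25, x3), (p1, 5, cs), (qa, 30, x2), (rd, 25, ops), (rd, 25, x3), (x2, 30, qa), (x3, 25, ops), (x3, 25, rd)}

ρ[genre→genre2]: schema becomes (aid, genre2); tuples unchanged.
Book ⋈ ρ_{genre→genre2}(Book) (natural join on aid): {(25, ops, ops), (25, ops, rd), (25, ops, x3), (25, rd, ops), (25, rd, rd), (25, rd, x3), (25, x3, ops), (25, x3, rd), (25, x3, x3), (30, qa, qa), (30, qa, x2), (30, x2, qa), (30, x2, x2), (5, cs, cs), (5, cs, p1), (5, p1, cs), (5, p1, p1)}
Filtering on genre != genre2 leaves {(25, ops, rd), (25, ops, x3), (25, rd, ops), (25, rd, x3), (25, x3, ops), (25, x3, rd), (30, qa, x2), (30, x2, qa), (5, cs, p1), (5, p1, cs)}.
Keep only column(s) genre, aid, genre2: {(cs, 5, p1), (ops, 25, rd), (ops, 25, x3), (p1, 5, cs), (qa, 30, x2), (rd, 25, ops), (rd, 25, x3), (x2, 30, qa), (x3, 25, ops), (x3, 25, rd)}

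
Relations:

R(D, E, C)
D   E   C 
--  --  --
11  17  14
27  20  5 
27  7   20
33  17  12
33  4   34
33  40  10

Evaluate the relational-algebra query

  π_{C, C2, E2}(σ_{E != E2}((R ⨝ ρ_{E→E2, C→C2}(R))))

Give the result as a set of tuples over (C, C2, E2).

ρ[E→E2, C→C2]: schema becomes (D, E2, C2); tuples unchanged.
Joining R and ρ_{E→E2, C→C2}(R) on D yields {(11, 17, 14, 17, 14), (27, 20, 5, 20, 5), (27, 20, 5, 7, 20), (27, 7, 20, 20, 5), (27, 7, 20, 7, 20), (33, 17, 12, 17, 12), (33, 17, 12, 4, 34), (33, 17, 12, 40, 10), (33, 4, 34, 17, 12), (33, 4, 34, 4, 34), (33, 4, 34, 40, 10), (33, 40, 10, 17, 12), (33, 40, 10, 4, 34), (33, 40, 10, 40, 10)}.
Apply σ_{E != E2}; surviving tuples: {(27, 20, 5, 7, 20), (27, 7, 20, 20, 5), (33, 17, 12, 4, 34), (33, 17, 12, 40, 10), (33, 4, 34, 17, 12), (33, 4, 34, 40, 10), (33, 40, 10, 17, 12), (33, 40, 10, 4, 34)}
Projecting to C, C2, E2: {(10, 12, 17), (10, 34, 4), (12, 10, 40), (12, 34, 4), (20, 5, 20), (34, 10, 40), (34, 12, 17), (5, 20, 7)}

{(10, 12, 17), (10, 34, 4), (12, 10, 40), (12, 34, 4), (20, 5, 20), (34, 10, 40), (34, 12, 17), (5, 20, 7)}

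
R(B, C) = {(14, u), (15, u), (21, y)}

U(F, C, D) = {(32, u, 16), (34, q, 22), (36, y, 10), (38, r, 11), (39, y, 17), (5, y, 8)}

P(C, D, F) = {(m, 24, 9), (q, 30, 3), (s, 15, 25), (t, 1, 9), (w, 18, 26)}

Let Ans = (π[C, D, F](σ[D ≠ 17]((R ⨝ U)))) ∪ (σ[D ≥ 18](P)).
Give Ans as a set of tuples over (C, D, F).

Joining R and U on C yields {(14, u, 32, 16), (15, u, 32, 16), (21, y, 36, 10), (21, y, 39, 17), (21, y, 5, 8)}.
Apply σ_{D ≠ 17}; surviving tuples: {(14, u, 32, 16), (15, u, 32, 16), (21, y, 36, 10), (21, y, 5, 8)}
π_{C, D, F} gives {(u, 16, 32), (y, 10, 36), (y, 8, 5)} (1 duplicate(s) eliminated).
Apply σ_{D ≥ 18}; surviving tuples: {(m, 24, 9), (q, 30, 3), (w, 18, 26)}
Taking the union: {(m, 24, 9), (q, 30, 3), (u, 16, 32), (w, 18, 26), (y, 10, 36), (y, 8, 5)}

{(m, 24, 9), (q, 30, 3), (u, 16, 32), (w, 18, 26), (y, 10, 36), (y, 8, 5)}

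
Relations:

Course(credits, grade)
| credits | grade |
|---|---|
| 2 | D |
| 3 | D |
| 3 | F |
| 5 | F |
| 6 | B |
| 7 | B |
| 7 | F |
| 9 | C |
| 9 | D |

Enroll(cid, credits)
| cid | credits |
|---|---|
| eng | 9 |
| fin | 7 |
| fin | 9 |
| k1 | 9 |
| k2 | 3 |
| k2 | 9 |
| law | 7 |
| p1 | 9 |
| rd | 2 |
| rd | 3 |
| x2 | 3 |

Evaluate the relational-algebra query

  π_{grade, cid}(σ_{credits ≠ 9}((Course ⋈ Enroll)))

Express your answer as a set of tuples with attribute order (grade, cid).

{(B, fin), (B, law), (D, k2), (D, rd), (D, x2), (F, fin), (F, k2), (F, law), (F, rd), (F, x2)}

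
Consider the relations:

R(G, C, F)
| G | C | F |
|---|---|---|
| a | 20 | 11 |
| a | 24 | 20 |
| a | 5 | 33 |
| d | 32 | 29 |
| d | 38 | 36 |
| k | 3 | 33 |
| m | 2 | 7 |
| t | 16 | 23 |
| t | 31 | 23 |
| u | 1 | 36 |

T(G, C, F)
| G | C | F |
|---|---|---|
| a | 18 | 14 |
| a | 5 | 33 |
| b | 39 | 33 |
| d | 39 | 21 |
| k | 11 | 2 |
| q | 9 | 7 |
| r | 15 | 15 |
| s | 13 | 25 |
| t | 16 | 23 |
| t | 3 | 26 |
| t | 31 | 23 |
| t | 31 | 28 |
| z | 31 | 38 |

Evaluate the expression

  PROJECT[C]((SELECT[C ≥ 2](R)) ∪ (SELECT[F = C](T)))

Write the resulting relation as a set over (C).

{15, 16, 2, 20, 24, 3, 31, 32, 38, 5}

σ[C ≥ 2]: keep tuples satisfying C ≥ 2 → {(a, 20, 11), (a, 24, 20), (a, 5, 33), (d, 32, 29), (d, 38, 36), (k, 3, 33), (m, 2, 7), (t, 16, 23), (t, 31, 23)}
σ[F = C]: keep tuples satisfying F = C → {(r, 15, 15)}
Union: {(a, 20, 11), (a, 24, 20), (a, 5, 33), (d, 32, 29), (d, 38, 36), (k, 3, 33), (m, 2, 7), (t, 16, 23), (t, 31, 23)} with {(r, 15, 15)} → {(a, 20, 11), (a, 24, 20), (a, 5, 33), (d, 32, 29), (d, 38, 36), (k, 3, 33), (m, 2, 7), (r, 15, 15), (t, 16, 23), (t, 31, 23)}
π[C]: project onto (C) → {15, 16, 2, 20, 24, 3, 31, 32, 38, 5}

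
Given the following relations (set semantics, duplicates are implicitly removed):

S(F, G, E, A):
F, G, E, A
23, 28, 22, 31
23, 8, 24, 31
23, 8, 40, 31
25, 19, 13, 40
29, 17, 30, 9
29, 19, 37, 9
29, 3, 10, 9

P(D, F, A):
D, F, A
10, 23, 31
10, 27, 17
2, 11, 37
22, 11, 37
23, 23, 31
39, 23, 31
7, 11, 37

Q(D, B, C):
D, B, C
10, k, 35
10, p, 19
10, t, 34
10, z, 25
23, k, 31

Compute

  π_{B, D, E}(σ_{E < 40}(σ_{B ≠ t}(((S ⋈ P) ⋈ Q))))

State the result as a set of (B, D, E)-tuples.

{(k, 10, 22), (k, 10, 24), (k, 23, 22), (k, 23, 24), (p, 10, 22), (p, 10, 24), (z, 10, 22), (z, 10, 24)}

Joining S and P on F, A yields {(23, 28, 22, 31, 10), (23, 28, 22, 31, 23), (23, 28, 22, 31, 39), (23, 8, 24, 31, 10), (23, 8, 24, 31, 23), (23, 8, 24, 31, 39), (23, 8, 40, 31, 10), (23, 8, 40, 31, 23), (23, 8, 40, 31, 39)}.
Joining (S ⋈ P) and Q on D yields {(23, 28, 22, 31, 10, k, 35), (23, 28, 22, 31, 10, p, 19), (23, 28, 22, 31, 10, t, 34), (23, 28, 22, 31, 10, z, 25), (23, 28, 22, 31, 23, k, 31), (23, 8, 24, 31, 10, k, 35), (23, 8, 24, 31, 10, p, 19), (23, 8, 24, 31, 10, t, 34), (23, 8, 24, 31, 10, z, 25), (23, 8, 24, 31, 23, k, 31), (23, 8, 40, 31, 10, k, 35), (23, 8, 40, 31, 10, p, 19), (23, 8, 40, 31, 10, t, 34), (23, 8, 40, 31, 10, z, 25), (23, 8, 40, 31, 23, k, 31)}.
Apply σ_{B ≠ t}; surviving tuples: {(23, 28, 22, 31, 10, k, 35), (23, 28, 22, 31, 10, p, 19), (23, 28, 22, 31, 10, z, 25), (23, 28, 22, 31, 23, k, 31), (23, 8, 24, 31, 10, k, 35), (23, 8, 24, 31, 10, p, 19), (23, 8, 24, 31, 10, z, 25), (23, 8, 24, 31, 23, k, 31), (23, 8, 40, 31, 10, k, 35), (23, 8, 40, 31, 10, p, 19), (23, 8, 40, 31, 10, z, 25), (23, 8, 40, 31, 23, k, 31)}
Apply σ_{E < 40}; surviving tuples: {(23, 28, 22, 31, 10, k, 35), (23, 28, 22, 31, 10, p, 19), (23, 28, 22, 31, 10, z, 25), (23, 28, 22, 31, 23, k, 31), (23, 8, 24, 31, 10, k, 35), (23, 8, 24, 31, 10, p, 19), (23, 8, 24, 31, 10, z, 25), (23, 8, 24, 31, 23, k, 31)}
Keep only column(s) B, D, E: {(k, 10, 22), (k, 10, 24), (k, 23, 22), (k, 23, 24), (p, 10, 22), (p, 10, 24), (z, 10, 22), (z, 10, 24)}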